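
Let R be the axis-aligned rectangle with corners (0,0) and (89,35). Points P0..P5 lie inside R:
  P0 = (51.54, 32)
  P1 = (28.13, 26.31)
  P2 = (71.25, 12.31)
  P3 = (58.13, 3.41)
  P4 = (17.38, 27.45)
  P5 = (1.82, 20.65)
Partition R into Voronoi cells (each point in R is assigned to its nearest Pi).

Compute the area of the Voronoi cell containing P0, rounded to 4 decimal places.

1. box [0,89]×[0,35]: [(0, 0) (89, 0) (89, 35) (0, 35)]
2. ⊥bis P0·P1 via (39.835,29.155): [(46.9214, 0) (89, 0) (89, 35) (38.4143, 35)]  |A|=1621.6254
3. ⊥bis P0·P2 via (61.395,22.155): [(45.4226, 6.1664) (74.227, 35) (38.4143, 35)]  |A|=516.3044
4. ⊥bis P0·P3 via (54.835,17.705): [(43.2662, 15.0384) (57.5821, 18.3382) (74.227, 35) (38.4143, 35)]  |A|=449.241
5. ⊥bis P0·P4 via (34.46,29.725): [(43.2662, 15.0384) (57.5821, 18.3382) (74.227, 35) (38.4143, 35)]  |A|=449.241
6. ⊥bis P0·P5 via (26.68,26.325): [(43.2662, 15.0384) (57.5821, 18.3382) (74.227, 35) (38.4143, 35)]  |A|=449.241
7. canonical 4-gon: [(43.2662, 15.0384) (57.5821, 18.3382) (74.227, 35) (38.4143, 35)]
8. shoelace: 449.241

Area of P0's cell: 449.2410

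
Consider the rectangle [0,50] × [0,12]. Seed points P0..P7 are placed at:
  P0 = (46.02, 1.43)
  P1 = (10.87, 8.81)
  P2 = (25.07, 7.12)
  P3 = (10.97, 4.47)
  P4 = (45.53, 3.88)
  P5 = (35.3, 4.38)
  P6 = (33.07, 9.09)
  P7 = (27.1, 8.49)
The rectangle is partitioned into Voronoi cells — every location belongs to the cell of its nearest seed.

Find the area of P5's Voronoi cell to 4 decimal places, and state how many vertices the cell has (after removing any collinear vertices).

1. box [0,50]×[0,12]: [(0, 0) (50, 0) (50, 12) (0, 12)]
2. ⊥bis P5·P0 via (40.66,2.905): [(0, 0) (39.8606, 0) (43.1628, 12) (0, 12)]  |A|=498.1404
3. ⊥bis P5·P1 via (23.085,6.595): [(21.8891, 0) (39.8606, 0) (43.1628, 12) (24.0651, 12)]  |A|=222.4152
4. ⊥bis P5·P2 via (30.185,5.75): [(28.6449, 0) (39.8606, 0) (43.1628, 12) (31.859, 12)]  |A|=135.1169
5. ⊥bis P5·P3 via (23.135,4.425): [(28.6449, 0) (39.8606, 0) (43.1628, 12) (31.859, 12)]  |A|=135.1169
6. ⊥bis P5·P4 via (40.415,4.13): [(28.6449, 0) (39.8606, 0) (40.2893, 1.5579) (40.7997, 12) (31.859, 12)]  |A|=122.7786
7. ⊥bis P5·P6 via (34.185,6.735): [(29.9062, 4.7092) (28.6449, 0) (39.8606, 0) (40.2893, 1.5579) (40.6929, 9.8162)]  |A|=78.681
8. ⊥bis P5·P7 via (31.2,6.435): [(30.4684, 4.9753) (29.4142, 2.872) (28.6449, 0) (39.8606, 0) (40.2893, 1.5579) (40.6929, 9.8162)]  |A|=78.2301
9. canonical 6-gon: [(30.4684, 4.9753) (29.4142, 2.872) (28.6449, 0) (39.8606, 0) (40.2893, 1.5579) (40.6929, 9.8162)]
10. shoelace: 78.2301

Area of P5's cell: 78.2301 (6 vertices)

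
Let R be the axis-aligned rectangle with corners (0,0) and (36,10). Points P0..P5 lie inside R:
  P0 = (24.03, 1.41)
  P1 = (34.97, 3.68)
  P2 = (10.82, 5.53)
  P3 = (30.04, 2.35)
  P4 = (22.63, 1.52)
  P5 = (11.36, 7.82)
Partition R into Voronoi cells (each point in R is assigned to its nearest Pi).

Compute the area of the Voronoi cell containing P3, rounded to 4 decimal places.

Area of P3's cell: 54.2248

1. box [0,36]×[0,10]: [(0, 0) (36, 0) (36, 10) (0, 10)]
2. ⊥bis P3·P0 via (27.035,1.88): [(27.329, 0) (36, 0) (36, 10) (25.765, 10)]  |A|=94.5299
3. ⊥bis P3·P1 via (32.505,3.015): [(27.329, 0) (33.3184, 0) (30.6206, 10) (25.765, 10)]  |A|=54.2248
4. ⊥bis P3·P2 via (20.43,3.94): [(27.329, 0) (33.3184, 0) (30.6206, 10) (25.765, 10)]  |A|=54.2248
5. ⊥bis P3·P4 via (26.335,1.935): [(27.329, 0) (33.3184, 0) (30.6206, 10) (25.765, 10)]  |A|=54.2248
6. ⊥bis P3·P5 via (20.7,5.085): [(27.329, 0) (33.3184, 0) (30.6206, 10) (25.765, 10)]  |A|=54.2248
7. canonical 4-gon: [(27.329, 0) (33.3184, 0) (30.6206, 10) (25.765, 10)]
8. shoelace: 54.2248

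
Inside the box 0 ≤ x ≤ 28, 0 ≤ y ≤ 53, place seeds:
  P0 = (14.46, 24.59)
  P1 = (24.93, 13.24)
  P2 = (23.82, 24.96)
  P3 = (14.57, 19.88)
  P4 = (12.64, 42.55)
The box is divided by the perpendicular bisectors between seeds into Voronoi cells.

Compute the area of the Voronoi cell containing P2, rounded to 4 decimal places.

Area of P2's cell: 158.2406

1. box [0,28]×[0,53]: [(0, 0) (28, 0) (28, 53) (0, 53)]
2. ⊥bis P2·P0 via (19.14,24.775): [(20.1194, 0) (28, 0) (28, 53) (18.0243, 53)]  |A|=473.194
3. ⊥bis P2·P1 via (24.375,19.1): [(19.383, 18.6272) (28, 19.4433) (28, 53) (18.0243, 53)]  |A|=316.0254
4. ⊥bis P2·P3 via (19.195,22.42): [(19.236, 22.3453) (21.1843, 18.7978) (28, 19.4433) (28, 53) (18.0243, 53)]  |A|=312.6643
5. ⊥bis P2·P4 via (18.23,33.755): [(18.7714, 34.0991) (19.236, 22.3453) (21.1843, 18.7978) (28, 19.4433) (28, 39.9647)]  |A|=158.2406
6. canonical 5-gon: [(18.7714, 34.0991) (19.236, 22.3453) (21.1843, 18.7978) (28, 19.4433) (28, 39.9647)]
7. shoelace: 158.2406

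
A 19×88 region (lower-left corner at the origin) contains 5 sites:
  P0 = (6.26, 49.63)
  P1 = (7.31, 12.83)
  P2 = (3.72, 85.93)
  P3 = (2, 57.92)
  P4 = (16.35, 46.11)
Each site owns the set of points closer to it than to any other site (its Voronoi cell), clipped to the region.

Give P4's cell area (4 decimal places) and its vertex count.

Area of P4's cell: 275.7023 (4 vertices)

1. box [0,19]×[0,88]: [(0, 0) (19, 0) (19, 88) (0, 88)]
2. ⊥bis P4·P0 via (11.305,47.87): [(0, 15.4645) (0, 0) (19, 0) (19, 69.9275)]  |A|=811.2242
3. ⊥bis P4·P1 via (11.83,29.47): [(5.487, 31.193) (19, 27.5224) (19, 69.9275)]  |A|=286.5095
4. ⊥bis P4·P2 via (10.035,66.02): [(18.5826, 68.7311) (5.487, 31.193) (19, 27.5224) (19, 68.8635)]  |A|=286.2875
5. ⊥bis P4·P3 via (9.175,52.015): [(15.3822, 59.5572) (5.487, 31.193) (19, 27.5224) (19, 63.9531)]  |A|=275.7023
6. canonical 4-gon: [(15.3822, 59.5572) (5.487, 31.193) (19, 27.5224) (19, 63.9531)]
7. shoelace: 275.7023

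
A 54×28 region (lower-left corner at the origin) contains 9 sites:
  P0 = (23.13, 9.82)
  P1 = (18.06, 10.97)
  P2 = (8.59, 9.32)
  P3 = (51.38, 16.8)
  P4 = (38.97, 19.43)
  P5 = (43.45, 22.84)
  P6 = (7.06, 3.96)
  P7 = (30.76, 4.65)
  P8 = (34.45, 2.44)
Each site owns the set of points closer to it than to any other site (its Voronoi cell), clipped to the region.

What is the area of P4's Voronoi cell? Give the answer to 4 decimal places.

Area of P4's cell: 230.9723

1. box [0,54]×[0,28]: [(0, 0) (54, 0) (54, 28) (0, 28)]
2. ⊥bis P4·P0 via (31.05,14.625): [(39.9229, 0) (54, 0) (54, 28) (22.9355, 28)]  |A|=631.9829
3. ⊥bis P4·P1 via (28.515,15.2): [(24.1385, 26.0171) (39.9229, 0) (54, 0) (54, 28) (23.3362, 28)]  |A|=631.5856
4. ⊥bis P4·P2 via (23.78,14.375): [(24.1385, 26.0171) (39.9229, 0) (54, 0) (54, 28) (23.3362, 28)]  |A|=631.5856
5. ⊥bis P4·P3 via (45.175,18.115): [(24.1385, 26.0171) (39.9229, 0) (41.336, 0) (47.2699, 28) (23.3362, 28)]  |A|=360.0675
6. ⊥bis P4·P5 via (41.21,21.135): [(24.1385, 26.0171) (39.9229, 0) (41.336, 0) (44.8121, 16.4026) (35.9846, 28) (23.3362, 28)]  |A|=294.6278
7. ⊥bis P4·P6 via (23.015,11.695): [(24.1385, 26.0171) (39.9229, 0) (41.336, 0) (44.8121, 16.4026) (35.9846, 28) (23.3362, 28)]  |A|=294.6278
8. ⊥bis P4·P7 via (34.865,12.04): [(24.1385, 26.0171) (31.4763, 13.9224) (42.9373, 7.556) (44.8121, 16.4026) (35.9846, 28) (23.3362, 28)]  |A|=236.394
9. ⊥bis P4·P8 via (36.71,10.935): [(24.1385, 26.0171) (31.4763, 13.9224) (36.9869, 10.8613) (43.2828, 9.1864) (44.8121, 16.4026) (35.9846, 28) (23.3362, 28)]  |A|=230.9723
10. canonical 7-gon: [(24.1385, 26.0171) (31.4763, 13.9224) (36.9869, 10.8613) (43.2828, 9.1864) (44.8121, 16.4026) (35.9846, 28) (23.3362, 28)]
11. shoelace: 230.9723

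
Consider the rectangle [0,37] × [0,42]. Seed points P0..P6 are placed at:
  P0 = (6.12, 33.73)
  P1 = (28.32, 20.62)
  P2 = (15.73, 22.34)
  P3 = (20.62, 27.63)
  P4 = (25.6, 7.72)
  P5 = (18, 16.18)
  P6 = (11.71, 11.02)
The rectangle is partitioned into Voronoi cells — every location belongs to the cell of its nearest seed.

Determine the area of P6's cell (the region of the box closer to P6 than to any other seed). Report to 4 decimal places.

1. box [0,37]×[0,42]: [(0, 0) (37, 0) (37, 42) (0, 42)]
2. ⊥bis P6·P0 via (8.915,22.375): [(0, 20.1806) (0, 0) (37, 0) (37, 29.288)]  |A|=915.1698
3. ⊥bis P6·P1 via (20.015,15.82): [(15.3158, 23.9505) (0, 20.1806) (0, 0) (29.1584, 0)]  |A|=503.7212
4. ⊥bis P6·P2 via (13.72,16.68): [(21.0153, 14.0893) (2.2813, 20.7421) (0, 20.1806) (0, 0) (29.1584, 0)]  |A|=430.3097
5. ⊥bis P6·P3 via (16.165,19.325): [(21.0153, 14.0893) (2.2813, 20.7421) (0, 20.1806) (0, 0) (29.1584, 0)]  |A|=430.3097
6. ⊥bis P6·P4 via (18.655,9.37): [(19.8726, 14.4951) (2.2813, 20.7421) (0, 20.1806) (0, 0) (16.4289, 0)]  |A|=331.6543
7. ⊥bis P6·P5 via (14.855,13.6): [(18.5809, 9.0581) (11.7562, 17.3774) (2.2813, 20.7421) (0, 20.1806) (0, 0) (16.4289, 0)]  |A|=307.7287
8. canonical 6-gon: [(18.5809, 9.0581) (11.7562, 17.3774) (2.2813, 20.7421) (0, 20.1806) (0, 0) (16.4289, 0)]
9. shoelace: 307.7287

Area of P6's cell: 307.7287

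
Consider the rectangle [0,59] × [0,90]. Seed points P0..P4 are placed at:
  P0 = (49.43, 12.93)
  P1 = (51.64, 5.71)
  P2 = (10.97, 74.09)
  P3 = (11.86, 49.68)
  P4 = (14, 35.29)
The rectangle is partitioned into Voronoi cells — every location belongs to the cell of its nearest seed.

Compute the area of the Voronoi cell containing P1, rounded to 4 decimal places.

1. box [0,59]×[0,90]: [(0, 0) (59, 0) (59, 90) (0, 90)]
2. ⊥bis P1·P0 via (50.535,9.32): [(20.0869, 0) (59, 0) (59, 11.9111)]  |A|=231.7489
3. ⊥bis P1·P2 via (31.305,39.9): [(20.0869, 0) (59, 0) (59, 11.9111)]  |A|=231.7489
4. ⊥bis P1·P3 via (31.75,27.695): [(20.0869, 0) (59, 0) (59, 11.9111)]  |A|=231.7489
5. ⊥bis P1·P4 via (32.82,20.5): [(20.0869, 0) (59, 0) (59, 11.9111)]  |A|=231.7489
6. canonical 3-gon: [(20.0869, 0) (59, 0) (59, 11.9111)]
7. shoelace: 231.7489

Area of P1's cell: 231.7489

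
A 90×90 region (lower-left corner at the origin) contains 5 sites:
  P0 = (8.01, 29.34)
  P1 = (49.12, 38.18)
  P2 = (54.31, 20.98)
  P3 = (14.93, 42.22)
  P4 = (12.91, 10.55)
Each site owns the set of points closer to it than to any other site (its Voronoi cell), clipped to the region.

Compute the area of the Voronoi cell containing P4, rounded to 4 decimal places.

Area of P4's cell: 744.1753

1. box [0,90]×[0,90]: [(0, 0) (90, 0) (90, 90) (0, 90)]
2. ⊥bis P4·P0 via (10.46,19.945): [(0, 17.2173) (0, 0) (90, 0) (90, 40.6872)]  |A|=2605.7014
3. ⊥bis P4·P1 via (31.015,24.365): [(30.4166, 25.1492) (0, 17.2173) (0, 0) (49.6067, 0)]  |A|=885.6302
4. ⊥bis P4·P2 via (33.61,15.765): [(31.6545, 23.5269) (30.4166, 25.1492) (0, 17.2173) (0, 0) (37.5817, 0)]  |A|=744.1753
5. ⊥bis P4·P3 via (13.92,26.385): [(31.6545, 23.5269) (30.4166, 25.1492) (0, 17.2173) (0, 0) (37.5817, 0)]  |A|=744.1753
6. canonical 5-gon: [(31.6545, 23.5269) (30.4166, 25.1492) (0, 17.2173) (0, 0) (37.5817, 0)]
7. shoelace: 744.1753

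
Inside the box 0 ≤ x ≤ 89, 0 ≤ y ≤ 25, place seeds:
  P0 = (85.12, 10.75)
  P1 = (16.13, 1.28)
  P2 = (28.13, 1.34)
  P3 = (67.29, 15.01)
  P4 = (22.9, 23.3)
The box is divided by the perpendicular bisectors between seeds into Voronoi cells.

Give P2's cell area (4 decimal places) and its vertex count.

Area of P2's cell: 370.0299 (4 vertices)

1. box [0,89]×[0,25]: [(0, 0) (89, 0) (89, 25) (0, 25)]
2. ⊥bis P2·P0 via (56.625,6.045): [(0, 0) (57.6231, 0) (53.4952, 25) (0, 25)]  |A|=1388.9793
3. ⊥bis P2·P1 via (22.13,1.31): [(22.1365, 0) (57.6231, 0) (53.4952, 25) (22.0115, 25)]  |A|=837.128
4. ⊥bis P2·P3 via (47.71,8.175): [(22.1365, 0) (50.5637, 0) (41.8367, 25) (22.0115, 25)]  |A|=603.1544
5. ⊥bis P2·P4 via (25.515,12.32): [(22.079, 11.5017) (22.1365, 0) (50.5637, 0) (44.6705, 16.8821)]  |A|=370.0299
6. canonical 4-gon: [(22.079, 11.5017) (22.1365, 0) (50.5637, 0) (44.6705, 16.8821)]
7. shoelace: 370.0299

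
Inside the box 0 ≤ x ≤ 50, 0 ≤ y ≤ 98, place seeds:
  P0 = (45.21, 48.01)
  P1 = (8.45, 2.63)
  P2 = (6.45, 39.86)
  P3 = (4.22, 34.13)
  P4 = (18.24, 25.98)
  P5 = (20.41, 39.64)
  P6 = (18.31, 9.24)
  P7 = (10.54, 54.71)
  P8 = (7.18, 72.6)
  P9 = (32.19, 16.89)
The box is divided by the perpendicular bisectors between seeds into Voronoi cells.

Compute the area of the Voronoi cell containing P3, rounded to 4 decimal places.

Area of P3's cell: 175.7493

1. box [0,50]×[0,98]: [(0, 0) (50, 0) (50, 98) (0, 98)]
2. ⊥bis P3·P0 via (24.715,41.07): [(0, 0) (38.6221, 0) (5.4374, 98) (0, 98)]  |A|=2158.9155
3. ⊥bis P3·P1 via (6.335,18.38): [(0, 17.5293) (31.2647, 21.7277) (5.4374, 98) (0, 98)]  |A|=1465.307
4. ⊥bis P3·P2 via (5.335,36.995): [(0, 39.0713) (0, 17.5293) (31.2647, 21.7277) (29.2459, 27.6893)]  |A|=412.4399
5. ⊥bis P3·P4 via (11.23,30.055): [(13.4324, 33.8437) (0, 39.0713) (0, 17.5293) (4.283, 18.1044)]  |A|=175.7545
6. ⊥bis P3·P5 via (12.315,36.885): [(13.3805, 33.7543) (13.3375, 33.8806) (0, 39.0713) (0, 17.5293) (4.283, 18.1044)]  |A|=175.7493
7. ⊥bis P3·P6 via (11.265,21.685): [(13.3805, 33.7543) (13.3375, 33.8806) (0, 39.0713) (0, 17.5293) (4.283, 18.1044)]  |A|=175.7493
8. ⊥bis P3·P7 via (7.38,44.42): [(13.3805, 33.7543) (13.3375, 33.8806) (0, 39.0713) (0, 17.5293) (4.283, 18.1044)]  |A|=175.7493
9. ⊥bis P3·P8 via (5.7,53.365): [(13.3805, 33.7543) (13.3375, 33.8806) (0, 39.0713) (0, 17.5293) (4.283, 18.1044)]  |A|=175.7493
10. ⊥bis P3·P9 via (18.205,25.51): [(13.3805, 33.7543) (13.3375, 33.8806) (0, 39.0713) (0, 17.5293) (4.283, 18.1044)]  |A|=175.7493
11. canonical 5-gon: [(13.3805, 33.7543) (13.3375, 33.8806) (0, 39.0713) (0, 17.5293) (4.283, 18.1044)]
12. shoelace: 175.7493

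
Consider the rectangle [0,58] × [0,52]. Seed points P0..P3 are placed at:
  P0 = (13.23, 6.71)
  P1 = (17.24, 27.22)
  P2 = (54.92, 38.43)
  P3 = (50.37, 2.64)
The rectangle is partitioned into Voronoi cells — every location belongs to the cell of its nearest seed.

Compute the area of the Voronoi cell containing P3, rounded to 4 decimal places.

Area of P3's cell: 520.6436

1. box [0,58]×[0,52]: [(0, 0) (58, 0) (58, 52) (0, 52)]
2. ⊥bis P3·P0 via (31.8,4.675): [(31.2877, 0) (58, 0) (58, 52) (36.9861, 52)]  |A|=1240.8808
3. ⊥bis P3·P1 via (33.805,14.93): [(32.7711, 13.5364) (31.2877, 0) (58, 0) (58, 47.5411)]  |A|=780.4998
4. ⊥bis P3·P2 via (52.645,20.535): [(39.2289, 22.2406) (32.7711, 13.5364) (31.2877, 0) (58, 0) (58, 19.8542)]  |A|=520.6436
5. canonical 5-gon: [(39.2289, 22.2406) (32.7711, 13.5364) (31.2877, 0) (58, 0) (58, 19.8542)]
6. shoelace: 520.6436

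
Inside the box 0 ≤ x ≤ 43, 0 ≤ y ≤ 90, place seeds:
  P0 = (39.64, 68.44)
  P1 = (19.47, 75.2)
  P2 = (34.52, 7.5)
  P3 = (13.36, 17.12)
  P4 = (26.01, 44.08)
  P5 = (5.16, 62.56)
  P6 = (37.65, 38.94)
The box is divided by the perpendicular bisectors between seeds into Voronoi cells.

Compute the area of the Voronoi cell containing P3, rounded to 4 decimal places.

1. box [0,43]×[0,90]: [(0, 0) (43, 0) (43, 90) (0, 90)]
2. ⊥bis P3·P0 via (26.5,42.78): [(0, 56.3501) (0, 0) (43, 0) (43, 34.3307)]  |A|=1949.6374
3. ⊥bis P3·P1 via (16.415,46.16): [(20.8004, 45.6987) (0, 47.8869) (0, 0) (43, 0) (43, 34.3307)]  |A|=1861.6175
4. ⊥bis P3·P2 via (23.94,12.31): [(35.6601, 38.0893) (20.8004, 45.6987) (0, 47.8869) (0, 0) (18.3435, 0)]  |A|=1266.0507
5. ⊥bis P3·P4 via (19.685,30.6): [(30.0452, 25.7389) (0, 39.8365) (0, 0) (18.3435, 0)]  |A|=834.5172
6. ⊥bis P3·P5 via (9.26,39.84): [(30.0452, 25.7389) (2.5667, 38.6321) (0, 38.169) (0, 0) (18.3435, 0)]  |A|=832.3772
7. ⊥bis P3·P6 via (25.505,28.03): [(29.2111, 23.9043) (25.7547, 27.752) (2.5667, 38.6321) (0, 38.169) (0, 0) (18.3435, 0)]  |A|=827.6022
8. canonical 6-gon: [(29.2111, 23.9043) (25.7547, 27.752) (2.5667, 38.6321) (0, 38.169) (0, 0) (18.3435, 0)]
9. shoelace: 827.6022

Area of P3's cell: 827.6022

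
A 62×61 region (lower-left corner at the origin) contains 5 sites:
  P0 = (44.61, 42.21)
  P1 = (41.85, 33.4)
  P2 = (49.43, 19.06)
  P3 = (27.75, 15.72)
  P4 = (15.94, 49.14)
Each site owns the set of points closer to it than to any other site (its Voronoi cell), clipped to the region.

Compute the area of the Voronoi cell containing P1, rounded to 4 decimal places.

Area of P1's cell: 344.6305

1. box [0,62]×[0,61]: [(0, 0) (62, 0) (62, 61) (0, 61)]
2. ⊥bis P1·P0 via (43.23,37.805): [(0, 51.3481) (0, 0) (62, 0) (62, 31.9247)]  |A|=2581.458
3. ⊥bis P1·P2 via (45.64,26.23): [(58.4923, 33.0236) (0, 51.3481) (0, 2.1051)]  |A|=1440.1689
4. ⊥bis P1·P3 via (34.8,24.56): [(37.8616, 22.1184) (58.4923, 33.0236) (1.9934, 50.7236)]  |A|=490.6489
5. ⊥bis P1·P4 via (28.895,41.27): [(23.984, 33.1859) (37.8616, 22.1184) (58.4923, 33.0236) (29.4186, 42.1319)]  |A|=344.6305
6. canonical 4-gon: [(23.984, 33.1859) (37.8616, 22.1184) (58.4923, 33.0236) (29.4186, 42.1319)]
7. shoelace: 344.6305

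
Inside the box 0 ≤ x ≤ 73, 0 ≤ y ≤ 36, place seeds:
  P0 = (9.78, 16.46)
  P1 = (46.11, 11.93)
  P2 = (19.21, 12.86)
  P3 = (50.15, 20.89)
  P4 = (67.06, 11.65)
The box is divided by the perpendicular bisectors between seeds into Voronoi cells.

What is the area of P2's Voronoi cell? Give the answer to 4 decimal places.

1. box [0,73]×[0,36]: [(0, 0) (73, 0) (73, 36) (0, 36)]
2. ⊥bis P2·P0 via (14.495,14.66): [(8.8984, 0) (73, 0) (73, 36) (22.6418, 36)]  |A|=2060.2771
3. ⊥bis P2·P1 via (32.66,12.395): [(8.8984, 0) (32.2315, 0) (33.4761, 36) (22.6418, 36)]  |A|=615.0132
4. ⊥bis P2·P3 via (34.68,16.875): [(8.8984, 0) (32.2315, 0) (33.0341, 23.2166) (29.7164, 36) (22.6418, 36)]  |A|=590.9824
5. ⊥bis P2·P4 via (43.135,12.255): [(8.8984, 0) (32.2315, 0) (33.0341, 23.2166) (29.7164, 36) (22.6418, 36)]  |A|=590.9824
6. canonical 5-gon: [(8.8984, 0) (32.2315, 0) (33.0341, 23.2166) (29.7164, 36) (22.6418, 36)]
7. shoelace: 590.9824

Area of P2's cell: 590.9824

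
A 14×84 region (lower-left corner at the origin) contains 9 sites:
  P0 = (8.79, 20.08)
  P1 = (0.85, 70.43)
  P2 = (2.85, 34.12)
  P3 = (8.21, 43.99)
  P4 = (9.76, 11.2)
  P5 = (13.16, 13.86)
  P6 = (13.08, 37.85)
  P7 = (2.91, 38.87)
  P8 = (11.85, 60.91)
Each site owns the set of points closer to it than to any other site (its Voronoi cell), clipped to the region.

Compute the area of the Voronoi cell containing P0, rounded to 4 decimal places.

1. box [0,14]×[0,84]: [(0, 0) (14, 0) (14, 84) (0, 84)]
2. ⊥bis P0·P1 via (4.82,45.255): [(0, 44.4949) (0, 0) (14, 0) (14, 46.7027)]  |A|=638.3829
3. ⊥bis P0·P2 via (5.82,27.1): [(0, 24.6377) (0, 0) (14, 0) (14, 30.5608)]  |A|=386.3892
4. ⊥bis P0·P3 via (8.5,32.035): [(0, 24.6377) (0, 0) (14, 0) (14, 30.5608)]  |A|=386.3892
5. ⊥bis P0·P4 via (9.275,15.64): [(0, 24.6377) (0, 14.6269) (14, 16.1561) (14, 30.5608)]  |A|=170.9083
6. ⊥bis P0·P5 via (10.975,16.97): [(0, 24.6377) (0, 14.6269) (9.0464, 15.615) (14, 19.0953) (14, 30.5608)]  |A|=163.6287
7. ⊥bis P0·P6 via (10.935,28.965): [(10.485, 29.0736) (0, 24.6377) (0, 14.6269) (9.0464, 15.615) (14, 19.0953) (14, 28.2251)]  |A|=159.5236
8. ⊥bis P0·P7 via (5.85,29.475): [(10.485, 29.0736) (0, 24.6377) (0, 14.6269) (9.0464, 15.615) (14, 19.0953) (14, 28.2251)]  |A|=159.5236
9. ⊥bis P0·P8 via (10.32,40.495): [(10.485, 29.0736) (0, 24.6377) (0, 14.6269) (9.0464, 15.615) (14, 19.0953) (14, 28.2251)]  |A|=159.5236
10. canonical 6-gon: [(10.485, 29.0736) (0, 24.6377) (0, 14.6269) (9.0464, 15.615) (14, 19.0953) (14, 28.2251)]
11. shoelace: 159.5236

Area of P0's cell: 159.5236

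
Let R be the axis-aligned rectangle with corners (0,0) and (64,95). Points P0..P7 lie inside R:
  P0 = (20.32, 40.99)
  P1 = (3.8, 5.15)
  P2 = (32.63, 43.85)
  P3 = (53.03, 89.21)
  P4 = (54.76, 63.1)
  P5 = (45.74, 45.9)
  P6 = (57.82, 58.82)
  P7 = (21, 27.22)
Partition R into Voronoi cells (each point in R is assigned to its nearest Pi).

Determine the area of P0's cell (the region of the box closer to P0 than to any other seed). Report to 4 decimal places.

Area of P0's cell: 1137.8048

1. box [0,64]×[0,95]: [(0, 0) (64, 0) (64, 95) (0, 95)]
2. ⊥bis P0·P1 via (12.06,23.07): [(0, 28.6289) (62.1102, 0) (64, 0) (64, 95) (0, 95)]  |A|=5190.9269
3. ⊥bis P0·P2 via (26.475,42.42): [(0, 28.6289) (33.2386, 13.308) (14.259, 95) (0, 95)]  |A|=1685.4663
4. ⊥bis P0·P3 via (36.675,65.1): [(0, 89.9785) (0, 28.6289) (33.2386, 13.308) (18.3116, 77.5568)]  |A|=1515.1285
5. ⊥bis P0·P4 via (37.54,52.045): [(0, 89.9785) (0, 28.6289) (33.2386, 13.308) (18.3116, 77.5568)]  |A|=1515.1285
6. ⊥bis P0·P5 via (33.03,43.445): [(0, 89.9785) (0, 28.6289) (33.2386, 13.308) (18.3116, 77.5568)]  |A|=1515.1285
7. ⊥bis P0·P6 via (39.07,49.905): [(0, 89.9785) (0, 28.6289) (33.2386, 13.308) (18.3116, 77.5568)]  |A|=1515.1285
8. ⊥bis P0·P7 via (20.66,34.105): [(0, 89.9785) (0, 33.0848) (28.319, 34.4832) (18.3116, 77.5568)]  |A|=1137.8048
9. canonical 4-gon: [(0, 89.9785) (0, 33.0848) (28.319, 34.4832) (18.3116, 77.5568)]
10. shoelace: 1137.8048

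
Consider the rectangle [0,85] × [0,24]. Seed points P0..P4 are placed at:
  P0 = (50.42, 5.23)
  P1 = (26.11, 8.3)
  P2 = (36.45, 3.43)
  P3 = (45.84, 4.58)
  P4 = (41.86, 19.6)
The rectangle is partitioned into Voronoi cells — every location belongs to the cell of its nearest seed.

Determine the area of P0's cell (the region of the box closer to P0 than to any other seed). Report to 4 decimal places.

1. box [0,85]×[0,24]: [(0, 0) (85, 0) (85, 24) (0, 24)]
2. ⊥bis P0·P1 via (38.265,6.765): [(37.4107, 0) (85, 0) (85, 24) (40.4415, 24)]  |A|=1105.7735
3. ⊥bis P0·P2 via (43.435,4.33): [(43.9929, 0) (85, 0) (85, 24) (40.9006, 24)]  |A|=1021.2783
4. ⊥bis P0·P3 via (48.13,4.905): [(48.8261, 0) (85, 0) (85, 24) (45.42, 24)]  |A|=909.0464
5. ⊥bis P0·P4 via (46.14,12.415): [(46.9921, 12.9226) (48.8261, 0) (85, 0) (85, 24) (65.5882, 24)]  |A|=797.3409
6. canonical 5-gon: [(46.9921, 12.9226) (48.8261, 0) (85, 0) (85, 24) (65.5882, 24)]
7. shoelace: 797.3409

Area of P0's cell: 797.3409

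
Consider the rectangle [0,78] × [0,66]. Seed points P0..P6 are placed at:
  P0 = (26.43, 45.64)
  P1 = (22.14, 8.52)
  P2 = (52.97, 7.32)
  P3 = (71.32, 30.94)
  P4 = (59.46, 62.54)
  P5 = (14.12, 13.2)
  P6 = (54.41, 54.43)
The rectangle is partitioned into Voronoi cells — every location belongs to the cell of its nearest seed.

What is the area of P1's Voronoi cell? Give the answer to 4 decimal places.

1. box [0,78]×[0,66]: [(0, 0) (78, 0) (78, 66) (0, 66)]
2. ⊥bis P1·P0 via (24.285,27.08): [(0, 29.8866) (0, 0) (78, 0) (78, 20.8721)]  |A|=1979.5909
3. ⊥bis P1·P2 via (37.555,7.92): [(38.238, 25.4674) (0, 29.8866) (0, 0) (37.2467, 0)]  |A|=1045.6921
4. ⊥bis P1·P3 via (46.73,19.73): [(38.238, 25.4674) (0, 29.8866) (0, 0) (37.2467, 0)]  |A|=1045.6921
5. ⊥bis P1·P4 via (40.8,35.53): [(38.238, 25.4674) (0, 29.8866) (0, 0) (37.2467, 0)]  |A|=1045.6921
6. ⊥bis P1·P5 via (18.13,10.86): [(38.238, 25.4674) (27.3859, 26.7216) (11.7927, 0) (37.2467, 0)]  |A|=478.895
7. ⊥bis P1·P6 via (38.275,31.475): [(38.238, 25.4674) (27.3859, 26.7216) (11.7927, 0) (37.2467, 0)]  |A|=478.895
8. canonical 4-gon: [(38.238, 25.4674) (27.3859, 26.7216) (11.7927, 0) (37.2467, 0)]
9. shoelace: 478.895

Area of P1's cell: 478.8950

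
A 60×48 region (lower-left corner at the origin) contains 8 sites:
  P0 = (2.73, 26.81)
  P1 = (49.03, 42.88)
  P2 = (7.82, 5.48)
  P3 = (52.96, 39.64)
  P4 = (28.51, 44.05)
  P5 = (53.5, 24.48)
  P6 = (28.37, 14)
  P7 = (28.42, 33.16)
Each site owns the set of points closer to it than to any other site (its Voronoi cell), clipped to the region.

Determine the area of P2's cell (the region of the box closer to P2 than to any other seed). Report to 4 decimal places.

1. box [0,60]×[0,48]: [(0, 0) (60, 0) (60, 48) (0, 48)]
2. ⊥bis P2·P0 via (5.275,16.145): [(0, 14.8862) (0, 0) (60, 0) (60, 29.2041)]  |A|=1322.7091
3. ⊥bis P2·P1 via (28.425,24.18): [(30.2979, 22.1163) (0, 14.8862) (0, 0) (50.3695, 0)]  |A|=782.503
4. ⊥bis P2·P3 via (30.39,22.56): [(32.8731, 19.2788) (30.2979, 22.1163) (0, 14.8862) (0, 0) (47.4624, 0)]  |A|=754.4809
5. ⊥bis P2·P4 via (18.165,24.765): [(35.935, 15.2327) (25.3181, 20.9279) (0, 14.8862) (0, 0) (47.4624, 0)]  |A|=733.1262
6. ⊥bis P2·P5 via (30.66,14.98): [(29.0097, 18.9476) (25.3181, 20.9279) (0, 14.8862) (0, 0) (36.8907, 0)]  |A|=601.6386
7. ⊥bis P2·P6 via (18.095,9.74): [(14.5244, 18.3522) (0, 14.8862) (0, 0) (22.1332, 0)]  |A|=311.203
8. ⊥bis P2·P7 via (18.12,19.32): [(14.5244, 18.3522) (0, 14.8862) (0, 0) (22.1332, 0)]  |A|=311.203
9. canonical 4-gon: [(14.5244, 18.3522) (0, 14.8862) (0, 0) (22.1332, 0)]
10. shoelace: 311.203

Area of P2's cell: 311.2030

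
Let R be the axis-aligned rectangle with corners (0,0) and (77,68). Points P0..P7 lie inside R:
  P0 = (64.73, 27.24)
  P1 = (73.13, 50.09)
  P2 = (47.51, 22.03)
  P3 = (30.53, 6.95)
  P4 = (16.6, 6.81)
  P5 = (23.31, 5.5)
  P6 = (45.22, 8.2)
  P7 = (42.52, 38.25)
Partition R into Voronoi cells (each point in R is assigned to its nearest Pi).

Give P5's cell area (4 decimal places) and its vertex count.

Area of P5's cell: 111.9477 (3 vertices)

1. box [0,77]×[0,68]: [(0, 0) (77, 0) (77, 68) (0, 68)]
2. ⊥bis P5·P0 via (44.02,16.37): [(0, 0) (52.6121, 0) (16.9211, 68) (0, 68)]  |A|=2364.1282
3. ⊥bis P5·P1 via (48.22,27.795): [(0, 0) (52.6121, 0) (23.5649, 55.3419) (12.2356, 68) (0, 68)]  |A|=2334.4736
4. ⊥bis P5·P2 via (35.41,13.765): [(0, 65.6054) (0, 0) (44.8123, 0)]  |A|=1469.9644
5. ⊥bis P5·P3 via (26.92,6.225): [(21.2393, 34.511) (0, 65.6054) (0, 0) (28.1702, 0)]  |A|=1182.7965
6. ⊥bis P5·P4 via (19.955,6.155): [(23.3952, 23.7761) (18.7534, 0) (28.1702, 0)]  |A|=111.9477
7. ⊥bis P5·P6 via (34.265,6.85): [(23.3952, 23.7761) (18.7534, 0) (28.1702, 0)]  |A|=111.9477
8. ⊥bis P5·P7 via (32.915,21.875): [(23.3952, 23.7761) (18.7534, 0) (28.1702, 0)]  |A|=111.9477
9. canonical 3-gon: [(23.3952, 23.7761) (18.7534, 0) (28.1702, 0)]
10. shoelace: 111.9477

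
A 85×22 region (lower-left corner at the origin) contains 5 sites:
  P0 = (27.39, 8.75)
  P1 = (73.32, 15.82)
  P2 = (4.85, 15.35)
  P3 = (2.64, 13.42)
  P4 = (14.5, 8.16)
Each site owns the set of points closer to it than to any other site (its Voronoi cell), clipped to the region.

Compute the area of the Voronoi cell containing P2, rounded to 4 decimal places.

Area of P2's cell: 121.4008

1. box [0,85]×[0,22]: [(0, 0) (85, 0) (85, 22) (0, 22)]
2. ⊥bis P2·P0 via (16.12,12.05): [(0, 0) (12.5916, 0) (19.0335, 22) (0, 22)]  |A|=347.876
3. ⊥bis P2·P1 via (39.085,15.585): [(0, 0) (12.5916, 0) (19.0335, 22) (0, 22)]  |A|=347.876
4. ⊥bis P2·P3 via (3.745,14.385): [(0, 18.6733) (13.5247, 3.1865) (19.0335, 22) (0, 22)]  |A|=201.5391
5. ⊥bis P2·P4 via (9.675,11.755): [(0, 18.6733) (8.0023, 9.51) (17.3083, 22) (0, 22)]  |A|=121.4008
6. canonical 4-gon: [(0, 18.6733) (8.0023, 9.51) (17.3083, 22) (0, 22)]
7. shoelace: 121.4008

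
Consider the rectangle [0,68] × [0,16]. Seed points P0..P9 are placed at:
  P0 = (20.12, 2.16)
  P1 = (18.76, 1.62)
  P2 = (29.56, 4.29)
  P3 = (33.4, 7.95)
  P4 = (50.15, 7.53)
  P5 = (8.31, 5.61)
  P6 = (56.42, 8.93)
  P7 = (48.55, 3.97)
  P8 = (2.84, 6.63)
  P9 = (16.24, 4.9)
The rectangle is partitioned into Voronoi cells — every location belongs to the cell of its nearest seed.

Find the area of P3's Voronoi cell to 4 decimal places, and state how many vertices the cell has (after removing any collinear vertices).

Area of P3's cell: 182.8535 (6 vertices)

1. box [0,68]×[0,16]: [(0, 0) (68, 0) (68, 16) (0, 16)]
2. ⊥bis P3·P0 via (26.76,5.055): [(28.9639, 0) (68, 0) (68, 16) (21.988, 16)]  |A|=680.384
3. ⊥bis P3·P1 via (26.08,4.785): [(28.9639, 0) (68, 0) (68, 16) (21.988, 16)]  |A|=680.384
4. ⊥bis P3·P2 via (31.48,6.12): [(37.3131, 0) (68, 0) (68, 16) (22.0631, 16)]  |A|=612.99
5. ⊥bis P3·P4 via (41.775,7.74): [(37.3131, 0) (41.5809, 0) (41.9821, 16) (22.0631, 16)]  |A|=193.4943
6. ⊥bis P3·P5 via (20.855,6.78): [(37.3131, 0) (41.5809, 0) (41.9821, 16) (22.0631, 16)]  |A|=193.4943
7. ⊥bis P3·P6 via (44.91,8.44): [(37.3131, 0) (41.5809, 0) (41.9821, 16) (22.0631, 16)]  |A|=193.4943
8. ⊥bis P3·P7 via (40.975,5.96): [(37.3131, 0) (39.4093, 0) (41.8101, 9.1387) (41.9821, 16) (22.0631, 16)]  |A|=183.5712
9. ⊥bis P3·P8 via (18.12,7.29): [(37.3131, 0) (39.4093, 0) (41.8101, 9.1387) (41.9821, 16) (22.0631, 16)]  |A|=183.5712
10. ⊥bis P3·P9 via (24.82,6.425): [(23.36, 14.6394) (37.3131, 0) (39.4093, 0) (41.8101, 9.1387) (41.9821, 16) (23.1181, 16)]  |A|=182.8535
11. canonical 6-gon: [(23.36, 14.6394) (37.3131, 0) (39.4093, 0) (41.8101, 9.1387) (41.9821, 16) (23.1181, 16)]
12. shoelace: 182.8535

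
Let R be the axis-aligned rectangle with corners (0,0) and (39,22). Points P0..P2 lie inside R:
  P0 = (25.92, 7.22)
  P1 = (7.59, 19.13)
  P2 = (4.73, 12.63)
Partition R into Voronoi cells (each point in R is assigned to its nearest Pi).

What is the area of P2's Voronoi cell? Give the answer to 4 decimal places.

1. box [0,39]×[0,22]: [(0, 0) (39, 0) (39, 22) (0, 22)]
2. ⊥bis P2·P0 via (15.325,9.925): [(0, 0) (12.7911, 0) (18.4079, 22) (0, 22)]  |A|=343.1881
3. ⊥bis P2·P1 via (6.16,15.88): [(0, 18.5904) (0, 0) (12.7911, 0) (15.7662, 11.6533)]  |A|=221.0791
4. canonical 4-gon: [(0, 18.5904) (0, 0) (12.7911, 0) (15.7662, 11.6533)]
5. shoelace: 221.0791

Area of P2's cell: 221.0791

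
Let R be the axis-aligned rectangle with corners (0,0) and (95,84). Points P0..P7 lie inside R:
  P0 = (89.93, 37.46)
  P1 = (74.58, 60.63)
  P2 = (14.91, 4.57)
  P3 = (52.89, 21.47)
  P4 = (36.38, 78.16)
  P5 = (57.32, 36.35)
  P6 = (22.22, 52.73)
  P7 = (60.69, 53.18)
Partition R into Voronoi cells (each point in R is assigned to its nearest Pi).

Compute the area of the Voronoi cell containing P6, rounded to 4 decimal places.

1. box [0,95]×[0,84]: [(0, 0) (95, 0) (95, 84) (0, 84)]
2. ⊥bis P6·P0 via (56.075,45.095): [(0, 0) (45.9051, 0) (64.8489, 84) (0, 84)]  |A|=4651.6692
3. ⊥bis P6·P1 via (48.4,56.68): [(0, 0) (45.9051, 0) (52.5238, 29.3482) (44.278, 84) (0, 84)]  |A|=4089.5516
4. ⊥bis P6·P2 via (18.565,28.65): [(0, 31.4679) (51.2476, 23.6893) (52.5238, 29.3482) (44.278, 84) (0, 84)]  |A|=2739.4956
5. ⊥bis P6·P3 via (37.555,37.1): [(0, 31.4679) (27.5521, 27.2859) (49.5749, 48.893) (44.278, 84) (0, 84)]  |A|=2423.0805
6. ⊥bis P6·P4 via (29.3,65.445): [(0, 81.7599) (0, 31.4679) (27.5521, 27.2859) (49.5749, 48.893) (48.7081, 54.6381)]  |A|=1718.483
7. ⊥bis P6·P5 via (39.77,44.54): [(45.354, 56.5058) (0, 81.7599) (0, 31.4679) (27.5521, 27.2859) (35.2364, 34.8252)]  |A|=1625.391
8. ⊥bis P6·P7 via (41.455,52.955): [(41.5098, 48.2682) (41.3876, 58.7143) (0, 81.7599) (0, 31.4679) (27.5521, 27.2859) (35.2364, 34.8252)]  |A|=1604.8092
9. canonical 6-gon: [(41.5098, 48.2682) (41.3876, 58.7143) (0, 81.7599) (0, 31.4679) (27.5521, 27.2859) (35.2364, 34.8252)]
10. shoelace: 1604.8092

Area of P6's cell: 1604.8092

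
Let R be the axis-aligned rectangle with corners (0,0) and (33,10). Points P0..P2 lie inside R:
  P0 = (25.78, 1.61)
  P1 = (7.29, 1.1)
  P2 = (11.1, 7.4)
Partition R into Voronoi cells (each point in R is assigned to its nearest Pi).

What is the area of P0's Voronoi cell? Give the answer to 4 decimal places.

1. box [0,33]×[0,10]: [(0, 0) (33, 0) (33, 10) (0, 10)]
2. ⊥bis P0·P1 via (16.535,1.355): [(16.5724, 0) (33, 0) (33, 10) (16.2965, 10)]  |A|=165.6554
3. ⊥bis P0·P2 via (18.44,4.505): [(16.6632, 0) (33, 0) (33, 10) (20.6073, 10)]  |A|=143.6476
4. canonical 4-gon: [(16.6632, 0) (33, 0) (33, 10) (20.6073, 10)]
5. shoelace: 143.6476

Area of P0's cell: 143.6476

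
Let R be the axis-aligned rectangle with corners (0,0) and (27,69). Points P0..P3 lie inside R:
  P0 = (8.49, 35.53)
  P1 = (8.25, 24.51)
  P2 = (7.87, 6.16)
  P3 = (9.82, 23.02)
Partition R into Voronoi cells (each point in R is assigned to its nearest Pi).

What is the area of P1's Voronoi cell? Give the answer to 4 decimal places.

Area of P1's cell: 117.6493

1. box [0,27]×[0,69]: [(0, 0) (27, 0) (27, 69) (0, 69)]
2. ⊥bis P1·P0 via (8.37,30.02): [(0, 30.2023) (0, 0) (27, 0) (27, 29.6143)]  |A|=807.5234
3. ⊥bis P1·P2 via (8.06,15.335): [(0, 30.2023) (0, 15.5019) (27, 14.9428) (27, 29.6143)]  |A|=396.5201
4. ⊥bis P1·P3 via (9.035,23.765): [(14.8376, 29.8791) (0, 30.2023) (0, 15.5019) (1.17, 15.4777)]  |A|=117.6493
5. canonical 4-gon: [(14.8376, 29.8791) (0, 30.2023) (0, 15.5019) (1.17, 15.4777)]
6. shoelace: 117.6493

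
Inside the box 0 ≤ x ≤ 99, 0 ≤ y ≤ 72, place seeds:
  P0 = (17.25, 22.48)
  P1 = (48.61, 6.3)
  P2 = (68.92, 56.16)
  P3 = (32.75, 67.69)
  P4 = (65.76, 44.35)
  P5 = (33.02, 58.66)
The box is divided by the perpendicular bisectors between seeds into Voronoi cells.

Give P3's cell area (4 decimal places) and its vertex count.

1. box [0,99]×[0,72]: [(0, 0) (99, 0) (99, 72) (0, 72)]
2. ⊥bis P3·P0 via (25,45.085): [(0, 53.6561) (99, 19.7145) (99, 72) (0, 72)]  |A|=3496.1543
3. ⊥bis P3·P1 via (40.68,36.995): [(0, 53.6561) (45.1947, 38.1614) (99, 52.0619) (99, 72) (0, 72)]  |A|=2625.9243
4. ⊥bis P3·P2 via (50.835,61.925): [(0, 53.6561) (43.4504, 38.7594) (54.0466, 72) (0, 72)]  |A|=1296.797
5. ⊥bis P3·P4 via (49.255,56.02): [(0, 53.6561) (38.2994, 40.5254) (48.7044, 55.2413) (54.0466, 72) (0, 72)]  |A|=1249.7081
6. ⊥bis P3·P5 via (32.885,63.175): [(0, 62.1917) (51.41, 63.7289) (54.0466, 72) (0, 72)]  |A|=475.6342
7. canonical 4-gon: [(0, 62.1917) (51.41, 63.7289) (54.0466, 72) (0, 72)]
8. shoelace: 475.6342

Area of P3's cell: 475.6342 (4 vertices)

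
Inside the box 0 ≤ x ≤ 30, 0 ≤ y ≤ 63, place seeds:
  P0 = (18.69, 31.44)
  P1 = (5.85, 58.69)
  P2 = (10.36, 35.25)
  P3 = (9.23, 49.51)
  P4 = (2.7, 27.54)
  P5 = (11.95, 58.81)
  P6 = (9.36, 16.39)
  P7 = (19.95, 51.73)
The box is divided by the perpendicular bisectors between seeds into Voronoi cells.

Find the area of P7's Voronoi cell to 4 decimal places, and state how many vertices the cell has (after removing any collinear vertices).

1. box [0,30]×[0,63]: [(0, 0) (30, 0) (30, 63) (0, 63)]
2. ⊥bis P7·P0 via (19.32,41.585): [(0, 42.7848) (30, 40.9218) (30, 63) (0, 63)]  |A|=634.4019
3. ⊥bis P7·P1 via (12.9,55.21): [(6.5654, 42.3771) (30, 40.9218) (30, 63) (16.7453, 63)]  |A|=395.3725
4. ⊥bis P7·P2 via (15.155,43.49): [(8.909, 47.1247) (18.3222, 41.647) (30, 40.9218) (30, 63) (16.7453, 63)]  |A|=366.6086
5. ⊥bis P7·P3 via (14.59,50.62): [(13.4209, 56.2653) (16.1915, 42.8869) (18.3222, 41.647) (30, 40.9218) (30, 63) (16.7453, 63)]  |A|=323.7649
6. ⊥bis P7·P4 via (11.325,39.635): [(13.4209, 56.2653) (16.1915, 42.8869) (18.3222, 41.647) (30, 40.9218) (30, 63) (16.7453, 63)]  |A|=323.7649
7. ⊥bis P7·P5 via (15.95,55.27): [(14.0675, 53.1429) (16.1915, 42.8869) (18.3222, 41.647) (30, 40.9218) (30, 63) (22.7911, 63)]  |A|=286.6007
8. ⊥bis P7·P6 via (14.655,34.06): [(14.0675, 53.1429) (16.1915, 42.8869) (18.3222, 41.647) (30, 40.9218) (30, 63) (22.7911, 63)]  |A|=286.6007
9. canonical 6-gon: [(14.0675, 53.1429) (16.1915, 42.8869) (18.3222, 41.647) (30, 40.9218) (30, 63) (22.7911, 63)]
10. shoelace: 286.6007

Area of P7's cell: 286.6007 (6 vertices)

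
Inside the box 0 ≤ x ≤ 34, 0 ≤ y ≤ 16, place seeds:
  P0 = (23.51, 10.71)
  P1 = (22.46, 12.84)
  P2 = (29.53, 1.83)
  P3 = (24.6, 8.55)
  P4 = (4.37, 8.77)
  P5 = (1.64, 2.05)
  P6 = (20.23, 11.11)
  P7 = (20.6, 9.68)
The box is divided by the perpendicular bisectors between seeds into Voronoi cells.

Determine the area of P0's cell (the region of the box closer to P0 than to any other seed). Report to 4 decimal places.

1. box [0,34]×[0,16]: [(0, 0) (34, 0) (34, 16) (0, 16)]
2. ⊥bis P0·P1 via (22.985,11.775): [(0, 0.4444) (0, 0) (34, 0) (34, 16) (31.5557, 16)]  |A|=298.5654
3. ⊥bis P0·P2 via (26.52,6.27): [(0, 0.4444) (0, 0) (17.2712, 0) (34, 11.3409) (34, 16) (31.5557, 16)]  |A|=203.7058
4. ⊥bis P0·P3 via (24.055,9.63): [(0, 0.4444) (0, 0) (4.9717, 0) (34, 14.6485) (34, 16) (31.5557, 16)]  |A|=85.9543
5. ⊥bis P0·P4 via (13.94,9.74): [(14.174, 7.4315) (14.4428, 4.7794) (34, 14.6485) (34, 16) (31.5557, 16)]  |A|=51.1296
6. ⊥bis P0·P5 via (12.575,6.38): [(14.174, 7.4315) (14.4428, 4.7794) (34, 14.6485) (34, 16) (31.5557, 16)]  |A|=51.1296
7. ⊥bis P0·P6 via (21.87,10.91): [(21.9109, 11.2455) (21.5604, 8.3711) (34, 14.6485) (34, 16) (31.5557, 16)]  |A|=30.7575
8. ⊥bis P0·P7 via (22.055,10.195): [(21.9109, 11.2455) (21.8526, 10.767) (22.5278, 8.8593) (34, 14.6485) (34, 16) (31.5557, 16)]  |A|=29.6699
9. canonical 6-gon: [(21.9109, 11.2455) (21.8526, 10.767) (22.5278, 8.8593) (34, 14.6485) (34, 16) (31.5557, 16)]
10. shoelace: 29.6699

Area of P0's cell: 29.6699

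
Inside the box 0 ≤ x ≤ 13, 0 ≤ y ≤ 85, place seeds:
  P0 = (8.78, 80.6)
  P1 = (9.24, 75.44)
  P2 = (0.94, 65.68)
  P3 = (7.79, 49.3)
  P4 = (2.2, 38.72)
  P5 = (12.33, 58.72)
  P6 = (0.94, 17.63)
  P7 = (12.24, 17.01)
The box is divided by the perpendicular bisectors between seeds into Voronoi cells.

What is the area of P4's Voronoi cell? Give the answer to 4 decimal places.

1. box [0,13]×[0,85]: [(0, 0) (13, 0) (13, 85) (0, 85)]
2. ⊥bis P4·P0 via (5.49,59.66): [(0, 60.5226) (0, 0) (13, 0) (13, 58.4801)]  |A|=773.5171
3. ⊥bis P4·P1 via (5.72,57.08): [(0, 58.1766) (0, 0) (13, 0) (13, 55.6843)]  |A|=740.0959
4. ⊥bis P4·P2 via (1.57,52.2): [(0, 52.1266) (0, 0) (13, 0) (13, 52.7342)]  |A|=681.5953
5. ⊥bis P4·P3 via (4.995,44.01): [(0, 46.6491) (0, 0) (13, 0) (13, 39.7805)]  |A|=561.7927
6. ⊥bis P4·P5 via (7.265,48.72): [(0, 46.6491) (0, 0) (13, 0) (13, 39.7805)]  |A|=561.7927
7. ⊥bis P4·P6 via (1.57,28.175): [(0, 46.6491) (0, 28.2688) (13, 27.4921) (13, 39.7805)]  |A|=199.3467
8. ⊥bis P4·P7 via (7.22,27.865): [(0, 46.6491) (0, 28.2688) (7.1672, 27.8406) (13, 30.538) (13, 39.7805)]  |A|=190.4637
9. canonical 5-gon: [(0, 46.6491) (0, 28.2688) (7.1672, 27.8406) (13, 30.538) (13, 39.7805)]
10. shoelace: 190.4637

Area of P4's cell: 190.4637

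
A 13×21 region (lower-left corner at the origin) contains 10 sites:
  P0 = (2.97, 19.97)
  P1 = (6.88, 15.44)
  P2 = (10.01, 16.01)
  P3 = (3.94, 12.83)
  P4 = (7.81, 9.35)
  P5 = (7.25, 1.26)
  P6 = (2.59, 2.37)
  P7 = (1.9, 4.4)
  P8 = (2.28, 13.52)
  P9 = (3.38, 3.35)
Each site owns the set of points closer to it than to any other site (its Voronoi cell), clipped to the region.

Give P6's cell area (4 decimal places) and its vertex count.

1. box [0,13]×[0,21]: [(0, 0) (13, 0) (13, 21) (0, 21)]
2. ⊥bis P6·P0 via (2.78,11.17): [(0, 11.23) (0, 0) (13, 0) (13, 10.9493)]  |A|=144.1659
3. ⊥bis P6·P1 via (4.735,8.905): [(0, 10.4592) (0, 0) (13, 0) (13, 6.1922)]  |A|=108.2337
4. ⊥bis P6·P2 via (6.3,9.19): [(10.0018, 7.1763) (0, 10.4592) (0, 0) (13, 0) (13, 5.5453)]  |A|=107.264
5. ⊥bis P6·P3 via (3.265,7.6): [(11.0761, 6.5919) (0, 8.0214) (0, 0) (13, 0) (13, 5.5453)]  |A|=92.6043
6. ⊥bis P6·P4 via (5.2,5.86): [(2.7916, 7.6611) (0, 8.0214) (0, 0) (13, 0) (13, 0.0268)]  |A|=61.1301
7. ⊥bis P6·P5 via (4.92,1.815): [(5.7802, 5.4261) (2.7916, 7.6611) (0, 8.0214) (0, 0) (4.4877, 0)]  |A|=37.939
8. ⊥bis P6·P7 via (2.245,3.385): [(5.5626, 4.5126) (0, 2.6219) (0, 0) (4.4877, 0)]  |A|=17.418
9. ⊥bis P6·P8 via (2.435,7.945): [(5.5626, 4.5126) (0, 2.6219) (0, 0) (4.4877, 0)]  |A|=17.418
10. ⊥bis P6·P9 via (2.985,2.86): [(4.8171, 1.3831) (2.3074, 3.4062) (0, 2.6219) (0, 0) (4.4877, 0)]  |A|=12.7367
11. canonical 5-gon: [(4.8171, 1.3831) (2.3074, 3.4062) (0, 2.6219) (0, 0) (4.4877, 0)]
12. shoelace: 12.7367

Area of P6's cell: 12.7367 (5 vertices)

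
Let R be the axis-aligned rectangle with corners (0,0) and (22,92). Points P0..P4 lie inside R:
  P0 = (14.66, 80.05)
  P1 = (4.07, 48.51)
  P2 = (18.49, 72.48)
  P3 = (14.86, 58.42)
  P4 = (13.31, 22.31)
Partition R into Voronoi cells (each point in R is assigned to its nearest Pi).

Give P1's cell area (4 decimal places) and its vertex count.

Area of P1's cell: 342.5471 (3 vertices)

1. box [0,22]×[0,92]: [(0, 0) (22, 0) (22, 92) (0, 92)]
2. ⊥bis P1·P0 via (9.365,64.28): [(0, 67.4244) (0, 0) (22, 0) (22, 60.0376)]  |A|=1402.0826
3. ⊥bis P1·P2 via (11.28,60.495): [(0, 67.2809) (0, 0) (22, 0) (22, 54.046)]  |A|=1334.5958
4. ⊥bis P1·P3 via (9.465,53.465): [(0, 63.7705) (0, 0) (22, 0) (22, 39.8169)]  |A|=1139.4613
5. ⊥bis P1·P4 via (8.69,35.41): [(21.8008, 40.0338) (0, 63.7705) (0, 32.3453)]  |A|=342.5471
6. canonical 3-gon: [(21.8008, 40.0338) (0, 63.7705) (0, 32.3453)]
7. shoelace: 342.5471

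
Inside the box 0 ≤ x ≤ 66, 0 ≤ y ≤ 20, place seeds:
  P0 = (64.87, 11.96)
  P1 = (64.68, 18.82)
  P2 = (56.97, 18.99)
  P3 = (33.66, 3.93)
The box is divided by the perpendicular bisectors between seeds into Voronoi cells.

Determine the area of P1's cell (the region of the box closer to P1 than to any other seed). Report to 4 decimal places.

Area of P1's cell: 24.1837

1. box [0,66]×[0,20]: [(0, 0) (66, 0) (66, 20) (0, 20)]
2. ⊥bis P1·P0 via (64.775,15.39): [(0, 13.5959) (66, 15.4239) (66, 20) (0, 20)]  |A|=362.3443
3. ⊥bis P1·P2 via (60.825,18.905): [(60.745, 15.2784) (66, 15.4239) (66, 20) (60.8491, 20)]  |A|=24.1837
4. ⊥bis P1·P3 via (49.17,11.375): [(60.745, 15.2784) (66, 15.4239) (66, 20) (60.8491, 20)]  |A|=24.1837
5. canonical 4-gon: [(60.745, 15.2784) (66, 15.4239) (66, 20) (60.8491, 20)]
6. shoelace: 24.1837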